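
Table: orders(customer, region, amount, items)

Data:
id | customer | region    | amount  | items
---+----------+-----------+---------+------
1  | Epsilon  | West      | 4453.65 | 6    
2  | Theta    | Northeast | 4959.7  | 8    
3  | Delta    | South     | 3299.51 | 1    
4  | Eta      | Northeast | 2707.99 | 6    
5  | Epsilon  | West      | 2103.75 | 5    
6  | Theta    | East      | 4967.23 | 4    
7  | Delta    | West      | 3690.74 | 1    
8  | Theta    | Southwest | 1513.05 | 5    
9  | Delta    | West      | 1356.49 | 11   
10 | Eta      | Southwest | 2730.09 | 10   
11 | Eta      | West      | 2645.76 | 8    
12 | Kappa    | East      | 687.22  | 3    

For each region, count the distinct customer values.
SELECT region, COUNT(DISTINCT customer)
FROM orders
GROUP BY region

Result:
  East: 2 distinct
  Northeast: 2 distinct
  South: 1 distinct
  Southwest: 2 distinct
  West: 3 distinct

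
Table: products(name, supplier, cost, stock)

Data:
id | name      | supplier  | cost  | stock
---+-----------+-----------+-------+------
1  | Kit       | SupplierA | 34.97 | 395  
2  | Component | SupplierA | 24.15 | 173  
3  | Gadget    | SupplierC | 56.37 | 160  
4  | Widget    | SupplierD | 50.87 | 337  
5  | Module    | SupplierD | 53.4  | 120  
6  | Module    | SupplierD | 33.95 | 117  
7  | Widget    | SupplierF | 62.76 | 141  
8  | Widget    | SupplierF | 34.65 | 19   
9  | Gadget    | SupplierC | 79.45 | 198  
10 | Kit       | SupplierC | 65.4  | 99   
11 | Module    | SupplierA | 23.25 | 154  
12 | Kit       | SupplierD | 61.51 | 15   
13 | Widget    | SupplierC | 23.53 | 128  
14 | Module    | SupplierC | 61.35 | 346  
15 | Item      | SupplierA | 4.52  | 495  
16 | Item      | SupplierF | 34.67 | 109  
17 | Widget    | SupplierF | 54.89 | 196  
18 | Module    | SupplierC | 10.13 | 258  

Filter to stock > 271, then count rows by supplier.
SELECT supplier, COUNT(*)
FROM products
WHERE stock > 271
GROUP BY supplier

Note: WHERE filters rows before grouping.

Result:
  SupplierA: 2
  SupplierC: 1
  SupplierD: 1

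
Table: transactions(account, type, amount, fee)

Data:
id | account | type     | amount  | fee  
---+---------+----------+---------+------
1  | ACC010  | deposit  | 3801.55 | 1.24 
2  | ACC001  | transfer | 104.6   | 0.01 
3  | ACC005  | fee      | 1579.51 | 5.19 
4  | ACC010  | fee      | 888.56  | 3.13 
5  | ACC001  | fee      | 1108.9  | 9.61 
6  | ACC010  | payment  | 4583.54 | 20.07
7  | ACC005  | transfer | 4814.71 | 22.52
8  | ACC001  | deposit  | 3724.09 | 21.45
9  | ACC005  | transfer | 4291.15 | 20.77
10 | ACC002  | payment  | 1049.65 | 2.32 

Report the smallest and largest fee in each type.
SELECT type, MIN(fee), MAX(fee)
FROM transactions
GROUP BY type

Result:
  deposit: min=1.24, max=21.45
  fee: min=3.13, max=9.61
  payment: min=2.32, max=20.07
  transfer: min=0.01, max=22.52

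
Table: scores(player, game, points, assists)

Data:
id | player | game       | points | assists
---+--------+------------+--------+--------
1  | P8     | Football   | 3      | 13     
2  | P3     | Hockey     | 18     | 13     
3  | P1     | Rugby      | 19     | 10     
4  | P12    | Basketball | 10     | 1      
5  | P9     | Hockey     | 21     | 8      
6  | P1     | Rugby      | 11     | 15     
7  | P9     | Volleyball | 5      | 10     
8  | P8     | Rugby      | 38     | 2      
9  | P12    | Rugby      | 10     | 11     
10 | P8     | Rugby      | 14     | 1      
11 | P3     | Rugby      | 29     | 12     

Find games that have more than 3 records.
SELECT game, COUNT(*) as cnt
FROM scores
GROUP BY game
HAVING COUNT(*) > 3

Result:
  Rugby: 6

Note: HAVING filters groups after aggregation, WHERE filters rows before.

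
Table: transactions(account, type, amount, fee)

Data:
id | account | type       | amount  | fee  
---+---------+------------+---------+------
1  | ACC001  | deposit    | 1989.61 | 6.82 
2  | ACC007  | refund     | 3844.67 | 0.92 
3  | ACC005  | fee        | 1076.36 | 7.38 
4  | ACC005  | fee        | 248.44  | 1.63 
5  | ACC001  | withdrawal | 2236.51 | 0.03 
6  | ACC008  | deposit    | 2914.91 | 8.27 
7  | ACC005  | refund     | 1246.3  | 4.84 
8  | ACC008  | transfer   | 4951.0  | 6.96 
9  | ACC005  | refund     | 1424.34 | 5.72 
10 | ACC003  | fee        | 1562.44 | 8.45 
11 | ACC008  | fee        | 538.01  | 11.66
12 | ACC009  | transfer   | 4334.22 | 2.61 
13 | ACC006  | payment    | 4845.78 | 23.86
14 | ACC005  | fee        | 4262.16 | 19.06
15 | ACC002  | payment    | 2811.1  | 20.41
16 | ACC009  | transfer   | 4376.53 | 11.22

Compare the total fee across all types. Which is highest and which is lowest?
SELECT type, SUM(fee)
FROM transactions
GROUP BY type
ORDER BY SUM(fee)

All groups:
  withdrawal: 0.03
  refund: 11.48
  deposit: 15.09
  transfer: 20.79
  payment: 44.27
  fee: 48.18

Highest: fee (48.18)
Lowest: withdrawal (0.03)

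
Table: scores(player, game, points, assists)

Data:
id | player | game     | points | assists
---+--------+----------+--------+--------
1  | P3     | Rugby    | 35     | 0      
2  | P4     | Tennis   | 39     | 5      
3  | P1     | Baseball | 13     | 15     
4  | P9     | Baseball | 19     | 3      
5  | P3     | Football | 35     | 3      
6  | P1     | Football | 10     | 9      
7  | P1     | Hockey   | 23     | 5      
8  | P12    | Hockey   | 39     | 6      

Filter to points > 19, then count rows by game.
SELECT game, COUNT(*)
FROM scores
WHERE points > 19
GROUP BY game

Note: WHERE filters rows before grouping.

Result:
  Football: 1
  Hockey: 2
  Rugby: 1
  Tennis: 1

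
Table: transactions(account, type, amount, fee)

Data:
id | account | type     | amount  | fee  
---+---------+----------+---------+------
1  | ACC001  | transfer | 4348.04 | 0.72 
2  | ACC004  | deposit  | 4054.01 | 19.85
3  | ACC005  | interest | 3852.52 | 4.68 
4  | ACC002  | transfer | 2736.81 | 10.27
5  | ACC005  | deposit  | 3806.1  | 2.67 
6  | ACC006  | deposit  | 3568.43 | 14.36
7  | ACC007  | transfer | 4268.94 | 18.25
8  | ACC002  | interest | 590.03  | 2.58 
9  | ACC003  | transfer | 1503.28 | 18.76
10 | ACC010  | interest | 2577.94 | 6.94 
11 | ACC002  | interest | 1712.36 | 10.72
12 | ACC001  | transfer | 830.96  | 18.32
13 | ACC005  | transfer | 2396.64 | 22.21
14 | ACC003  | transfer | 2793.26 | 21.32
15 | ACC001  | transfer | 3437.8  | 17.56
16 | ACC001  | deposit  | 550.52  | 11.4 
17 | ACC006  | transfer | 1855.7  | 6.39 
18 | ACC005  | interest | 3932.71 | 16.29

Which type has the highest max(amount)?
SELECT type, MAX(amount) as val
FROM transactions
GROUP BY type
ORDER BY val DESC
LIMIT 1

Result: transfer with max(amount) = 4348.04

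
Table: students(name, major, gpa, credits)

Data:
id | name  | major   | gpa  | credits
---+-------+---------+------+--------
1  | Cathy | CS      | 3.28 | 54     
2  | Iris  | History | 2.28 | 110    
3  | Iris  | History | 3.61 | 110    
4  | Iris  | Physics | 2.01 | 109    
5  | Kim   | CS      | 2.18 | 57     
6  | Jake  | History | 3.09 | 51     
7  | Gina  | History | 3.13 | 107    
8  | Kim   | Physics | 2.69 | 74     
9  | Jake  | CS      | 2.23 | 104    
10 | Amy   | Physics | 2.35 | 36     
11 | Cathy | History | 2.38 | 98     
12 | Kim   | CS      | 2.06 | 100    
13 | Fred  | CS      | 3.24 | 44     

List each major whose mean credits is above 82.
SELECT major, AVG(credits)
FROM students
GROUP BY major
HAVING AVG(credits) > 82

Result:
  History: avg=95.20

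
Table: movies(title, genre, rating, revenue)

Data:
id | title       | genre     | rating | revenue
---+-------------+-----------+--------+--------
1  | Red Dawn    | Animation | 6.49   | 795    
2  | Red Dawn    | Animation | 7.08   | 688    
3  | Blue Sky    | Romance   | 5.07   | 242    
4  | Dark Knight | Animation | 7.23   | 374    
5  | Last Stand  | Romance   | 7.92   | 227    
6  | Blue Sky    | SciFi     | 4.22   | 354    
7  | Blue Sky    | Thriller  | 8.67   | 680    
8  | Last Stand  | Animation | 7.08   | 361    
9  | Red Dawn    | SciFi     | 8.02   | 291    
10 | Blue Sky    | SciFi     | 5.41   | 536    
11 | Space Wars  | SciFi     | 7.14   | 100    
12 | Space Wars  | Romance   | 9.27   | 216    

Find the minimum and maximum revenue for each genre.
SELECT genre, MIN(revenue), MAX(revenue)
FROM movies
GROUP BY genre

Result:
  Animation: min=361, max=795
  Romance: min=216, max=242
  SciFi: min=100, max=536
  Thriller: min=680, max=680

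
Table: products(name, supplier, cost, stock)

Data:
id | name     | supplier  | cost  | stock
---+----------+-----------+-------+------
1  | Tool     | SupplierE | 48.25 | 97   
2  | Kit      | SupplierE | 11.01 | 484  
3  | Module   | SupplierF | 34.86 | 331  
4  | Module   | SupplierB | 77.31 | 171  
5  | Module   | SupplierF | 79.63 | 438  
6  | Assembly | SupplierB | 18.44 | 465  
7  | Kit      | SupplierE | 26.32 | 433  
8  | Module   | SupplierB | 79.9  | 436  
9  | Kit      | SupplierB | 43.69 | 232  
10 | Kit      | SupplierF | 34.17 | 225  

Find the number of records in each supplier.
SELECT supplier, COUNT(*) as count
FROM products
GROUP BY supplier

Result:
  SupplierB: 4
  SupplierE: 3
  SupplierF: 3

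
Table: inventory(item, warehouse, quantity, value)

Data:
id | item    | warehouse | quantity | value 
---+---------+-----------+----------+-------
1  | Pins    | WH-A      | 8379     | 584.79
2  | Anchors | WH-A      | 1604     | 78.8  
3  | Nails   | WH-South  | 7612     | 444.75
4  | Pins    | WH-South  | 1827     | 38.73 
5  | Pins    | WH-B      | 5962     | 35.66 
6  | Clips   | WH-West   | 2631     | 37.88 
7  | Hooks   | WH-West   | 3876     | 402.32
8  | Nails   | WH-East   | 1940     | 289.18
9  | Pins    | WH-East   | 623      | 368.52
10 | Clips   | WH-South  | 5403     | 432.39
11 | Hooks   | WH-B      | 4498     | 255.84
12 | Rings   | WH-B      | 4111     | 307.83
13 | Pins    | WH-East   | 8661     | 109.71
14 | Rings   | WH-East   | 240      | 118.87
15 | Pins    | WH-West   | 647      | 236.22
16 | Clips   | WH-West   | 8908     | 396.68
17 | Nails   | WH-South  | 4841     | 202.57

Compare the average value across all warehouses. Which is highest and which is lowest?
SELECT warehouse, AVG(value)
FROM inventory
GROUP BY warehouse
ORDER BY AVG(value)

All groups:
  WH-B: 199.78
  WH-East: 221.57
  WH-West: 268.28
  WH-South: 279.61
  WH-A: 331.80

Highest: WH-A (331.80)
Lowest: WH-B (199.78)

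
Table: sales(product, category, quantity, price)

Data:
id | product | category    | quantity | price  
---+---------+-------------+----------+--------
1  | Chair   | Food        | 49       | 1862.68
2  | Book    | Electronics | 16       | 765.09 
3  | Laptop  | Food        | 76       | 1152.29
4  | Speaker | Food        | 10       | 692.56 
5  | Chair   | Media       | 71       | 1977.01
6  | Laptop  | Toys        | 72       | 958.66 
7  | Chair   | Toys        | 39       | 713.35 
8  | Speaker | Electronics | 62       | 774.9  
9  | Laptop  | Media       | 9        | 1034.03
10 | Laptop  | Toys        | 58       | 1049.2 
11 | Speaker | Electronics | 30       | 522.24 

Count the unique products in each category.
SELECT category, COUNT(DISTINCT product)
FROM sales
GROUP BY category

Result:
  Electronics: 2 distinct
  Food: 3 distinct
  Media: 2 distinct
  Toys: 2 distinct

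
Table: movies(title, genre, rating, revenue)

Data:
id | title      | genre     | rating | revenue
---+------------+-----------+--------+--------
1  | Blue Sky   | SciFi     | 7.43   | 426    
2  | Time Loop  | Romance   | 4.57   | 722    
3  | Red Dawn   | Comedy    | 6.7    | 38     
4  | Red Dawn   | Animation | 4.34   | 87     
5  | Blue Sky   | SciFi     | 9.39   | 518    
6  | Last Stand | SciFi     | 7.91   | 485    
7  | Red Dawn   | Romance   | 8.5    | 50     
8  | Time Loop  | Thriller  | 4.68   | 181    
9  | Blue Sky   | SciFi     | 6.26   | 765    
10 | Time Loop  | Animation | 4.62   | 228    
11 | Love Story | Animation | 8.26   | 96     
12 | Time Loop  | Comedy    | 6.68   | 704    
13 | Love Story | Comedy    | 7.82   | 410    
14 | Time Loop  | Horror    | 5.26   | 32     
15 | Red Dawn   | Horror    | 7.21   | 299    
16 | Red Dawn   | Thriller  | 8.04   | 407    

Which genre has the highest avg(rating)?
SELECT genre, AVG(rating) as val
FROM movies
GROUP BY genre
ORDER BY val DESC
LIMIT 1

Result: SciFi with avg(rating) = 7.75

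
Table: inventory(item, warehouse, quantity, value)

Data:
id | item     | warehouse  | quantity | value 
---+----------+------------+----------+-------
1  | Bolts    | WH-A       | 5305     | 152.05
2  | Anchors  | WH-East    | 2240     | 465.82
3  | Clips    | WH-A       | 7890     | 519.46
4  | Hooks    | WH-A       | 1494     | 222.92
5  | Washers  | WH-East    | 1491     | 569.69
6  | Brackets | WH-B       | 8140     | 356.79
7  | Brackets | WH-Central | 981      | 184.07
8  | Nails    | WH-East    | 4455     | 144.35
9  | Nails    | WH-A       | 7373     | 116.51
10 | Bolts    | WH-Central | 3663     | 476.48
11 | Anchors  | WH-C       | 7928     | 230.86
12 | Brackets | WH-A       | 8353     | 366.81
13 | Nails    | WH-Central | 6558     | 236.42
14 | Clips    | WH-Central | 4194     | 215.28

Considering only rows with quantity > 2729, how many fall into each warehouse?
SELECT warehouse, COUNT(*)
FROM inventory
WHERE quantity > 2729
GROUP BY warehouse

Note: WHERE filters rows before grouping.

Result:
  WH-A: 4
  WH-B: 1
  WH-C: 1
  WH-Central: 3
  WH-East: 1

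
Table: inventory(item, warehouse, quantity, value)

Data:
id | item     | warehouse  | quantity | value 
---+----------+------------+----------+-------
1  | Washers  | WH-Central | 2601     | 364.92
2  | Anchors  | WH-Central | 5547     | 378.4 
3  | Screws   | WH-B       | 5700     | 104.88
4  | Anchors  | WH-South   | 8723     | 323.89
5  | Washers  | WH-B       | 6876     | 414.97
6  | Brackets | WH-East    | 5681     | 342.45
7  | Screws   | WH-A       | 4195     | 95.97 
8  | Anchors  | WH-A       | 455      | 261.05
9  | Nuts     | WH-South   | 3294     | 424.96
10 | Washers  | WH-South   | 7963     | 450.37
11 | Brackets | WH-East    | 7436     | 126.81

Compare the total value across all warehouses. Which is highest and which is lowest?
SELECT warehouse, SUM(value)
FROM inventory
GROUP BY warehouse
ORDER BY SUM(value)

All groups:
  WH-A: 357.02
  WH-East: 469.26
  WH-B: 519.85
  WH-Central: 743.32
  WH-South: 1199.22

Highest: WH-South (1199.22)
Lowest: WH-A (357.02)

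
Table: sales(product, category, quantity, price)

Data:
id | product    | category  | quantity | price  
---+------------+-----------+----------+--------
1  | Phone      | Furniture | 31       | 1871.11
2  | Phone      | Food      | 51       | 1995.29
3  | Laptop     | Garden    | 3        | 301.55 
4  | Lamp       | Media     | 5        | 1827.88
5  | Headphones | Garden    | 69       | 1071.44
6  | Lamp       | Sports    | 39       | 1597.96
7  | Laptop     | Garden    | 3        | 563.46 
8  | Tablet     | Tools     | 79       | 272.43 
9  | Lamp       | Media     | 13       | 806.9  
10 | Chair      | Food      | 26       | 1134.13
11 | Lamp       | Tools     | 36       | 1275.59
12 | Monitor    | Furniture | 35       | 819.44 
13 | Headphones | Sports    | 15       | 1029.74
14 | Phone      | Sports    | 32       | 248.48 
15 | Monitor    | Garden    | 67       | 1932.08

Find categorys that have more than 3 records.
SELECT category, COUNT(*) as cnt
FROM sales
GROUP BY category
HAVING COUNT(*) > 3

Result:
  Garden: 4

Note: HAVING filters groups after aggregation, WHERE filters rows before.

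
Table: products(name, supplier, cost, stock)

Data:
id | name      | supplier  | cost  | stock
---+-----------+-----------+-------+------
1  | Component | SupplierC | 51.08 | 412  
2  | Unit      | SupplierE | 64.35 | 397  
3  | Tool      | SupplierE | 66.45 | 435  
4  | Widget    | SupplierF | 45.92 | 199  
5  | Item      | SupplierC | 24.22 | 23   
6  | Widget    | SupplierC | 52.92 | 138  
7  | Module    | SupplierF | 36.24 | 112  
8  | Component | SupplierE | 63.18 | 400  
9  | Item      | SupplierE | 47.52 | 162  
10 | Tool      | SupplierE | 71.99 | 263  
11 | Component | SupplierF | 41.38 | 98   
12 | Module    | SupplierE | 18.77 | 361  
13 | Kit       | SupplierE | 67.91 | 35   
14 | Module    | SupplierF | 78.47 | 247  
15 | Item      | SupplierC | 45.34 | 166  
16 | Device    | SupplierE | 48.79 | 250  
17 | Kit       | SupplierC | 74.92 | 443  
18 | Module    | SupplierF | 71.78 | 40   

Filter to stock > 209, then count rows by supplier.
SELECT supplier, COUNT(*)
FROM products
WHERE stock > 209
GROUP BY supplier

Note: WHERE filters rows before grouping.

Result:
  SupplierC: 2
  SupplierE: 6
  SupplierF: 1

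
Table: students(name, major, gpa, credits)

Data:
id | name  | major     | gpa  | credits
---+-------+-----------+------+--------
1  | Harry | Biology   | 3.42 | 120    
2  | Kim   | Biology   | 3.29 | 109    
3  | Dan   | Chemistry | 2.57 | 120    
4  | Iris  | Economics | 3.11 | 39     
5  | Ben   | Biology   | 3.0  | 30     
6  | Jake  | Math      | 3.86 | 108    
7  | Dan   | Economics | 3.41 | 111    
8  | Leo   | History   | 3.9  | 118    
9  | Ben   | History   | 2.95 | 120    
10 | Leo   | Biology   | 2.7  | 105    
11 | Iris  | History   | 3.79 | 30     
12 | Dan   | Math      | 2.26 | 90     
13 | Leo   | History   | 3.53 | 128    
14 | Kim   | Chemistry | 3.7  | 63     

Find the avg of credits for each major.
SELECT major, AVG(credits) as result
FROM students
GROUP BY major

Result:
  Biology: 91.00
  Chemistry: 91.50
  Economics: 75.00
  History: 99.00
  Math: 99.00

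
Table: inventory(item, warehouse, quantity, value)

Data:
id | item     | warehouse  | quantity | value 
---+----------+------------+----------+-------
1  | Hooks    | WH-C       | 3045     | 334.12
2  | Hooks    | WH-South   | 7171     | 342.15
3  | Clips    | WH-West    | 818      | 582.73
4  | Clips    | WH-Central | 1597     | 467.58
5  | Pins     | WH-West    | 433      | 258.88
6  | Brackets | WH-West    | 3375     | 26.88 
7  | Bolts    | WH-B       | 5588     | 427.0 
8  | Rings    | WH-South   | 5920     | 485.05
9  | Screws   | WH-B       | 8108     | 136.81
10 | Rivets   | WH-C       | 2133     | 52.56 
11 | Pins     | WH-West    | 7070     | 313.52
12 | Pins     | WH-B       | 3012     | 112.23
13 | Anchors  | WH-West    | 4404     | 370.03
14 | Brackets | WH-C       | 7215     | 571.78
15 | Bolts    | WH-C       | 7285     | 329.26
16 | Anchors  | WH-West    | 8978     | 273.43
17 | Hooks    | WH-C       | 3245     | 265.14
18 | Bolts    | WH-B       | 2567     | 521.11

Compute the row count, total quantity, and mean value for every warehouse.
SELECT warehouse,
       COUNT(*) as cnt,
       SUM(quantity) as total_quantity,
       AVG(value) as avg_value
FROM inventory
GROUP BY warehouse

Result:
  WH-B: 4 records, 19275 total quantity, 299.29 avg value
  WH-C: 5 records, 22923 total quantity, 310.57 avg value
  WH-Central: 1 records, 1597 total quantity, 467.58 avg value
  WH-South: 2 records, 13091 total quantity, 413.60 avg value
  WH-West: 6 records, 25078 total quantity, 304.25 avg value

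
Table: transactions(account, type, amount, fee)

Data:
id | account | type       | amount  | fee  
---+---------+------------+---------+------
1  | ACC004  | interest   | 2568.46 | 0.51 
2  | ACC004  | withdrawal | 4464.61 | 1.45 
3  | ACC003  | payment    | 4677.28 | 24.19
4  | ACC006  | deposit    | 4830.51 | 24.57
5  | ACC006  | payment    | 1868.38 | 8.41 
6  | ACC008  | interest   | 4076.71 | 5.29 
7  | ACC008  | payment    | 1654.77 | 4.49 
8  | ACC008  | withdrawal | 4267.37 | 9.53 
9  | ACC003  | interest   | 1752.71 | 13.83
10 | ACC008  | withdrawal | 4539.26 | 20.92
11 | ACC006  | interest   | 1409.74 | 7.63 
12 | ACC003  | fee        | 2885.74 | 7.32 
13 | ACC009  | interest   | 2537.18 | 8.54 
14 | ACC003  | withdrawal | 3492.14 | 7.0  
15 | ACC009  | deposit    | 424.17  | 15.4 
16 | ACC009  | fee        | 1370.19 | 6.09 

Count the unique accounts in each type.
SELECT type, COUNT(DISTINCT account)
FROM transactions
GROUP BY type

Result:
  deposit: 2 distinct
  fee: 2 distinct
  interest: 5 distinct
  payment: 3 distinct
  withdrawal: 3 distinct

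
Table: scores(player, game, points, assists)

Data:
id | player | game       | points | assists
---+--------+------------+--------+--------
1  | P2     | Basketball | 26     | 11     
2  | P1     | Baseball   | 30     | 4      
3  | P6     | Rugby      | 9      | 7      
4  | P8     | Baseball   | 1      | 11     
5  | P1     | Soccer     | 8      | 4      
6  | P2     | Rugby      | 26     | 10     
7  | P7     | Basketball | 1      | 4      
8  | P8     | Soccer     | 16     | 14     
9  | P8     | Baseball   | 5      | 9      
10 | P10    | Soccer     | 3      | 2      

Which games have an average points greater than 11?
SELECT game, AVG(points)
FROM scores
GROUP BY game
HAVING AVG(points) > 11

Result:
  Baseball: avg=12.00
  Basketball: avg=13.50
  Rugby: avg=17.50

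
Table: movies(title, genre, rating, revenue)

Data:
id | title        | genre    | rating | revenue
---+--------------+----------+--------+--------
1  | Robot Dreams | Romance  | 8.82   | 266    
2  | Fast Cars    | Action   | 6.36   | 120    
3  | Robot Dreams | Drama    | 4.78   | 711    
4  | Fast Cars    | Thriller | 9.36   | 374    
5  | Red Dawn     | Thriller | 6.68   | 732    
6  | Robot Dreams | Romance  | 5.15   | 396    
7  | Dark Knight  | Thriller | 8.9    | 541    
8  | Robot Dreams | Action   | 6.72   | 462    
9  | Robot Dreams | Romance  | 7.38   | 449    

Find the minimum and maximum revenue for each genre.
SELECT genre, MIN(revenue), MAX(revenue)
FROM movies
GROUP BY genre

Result:
  Action: min=120, max=462
  Drama: min=711, max=711
  Romance: min=266, max=449
  Thriller: min=374, max=732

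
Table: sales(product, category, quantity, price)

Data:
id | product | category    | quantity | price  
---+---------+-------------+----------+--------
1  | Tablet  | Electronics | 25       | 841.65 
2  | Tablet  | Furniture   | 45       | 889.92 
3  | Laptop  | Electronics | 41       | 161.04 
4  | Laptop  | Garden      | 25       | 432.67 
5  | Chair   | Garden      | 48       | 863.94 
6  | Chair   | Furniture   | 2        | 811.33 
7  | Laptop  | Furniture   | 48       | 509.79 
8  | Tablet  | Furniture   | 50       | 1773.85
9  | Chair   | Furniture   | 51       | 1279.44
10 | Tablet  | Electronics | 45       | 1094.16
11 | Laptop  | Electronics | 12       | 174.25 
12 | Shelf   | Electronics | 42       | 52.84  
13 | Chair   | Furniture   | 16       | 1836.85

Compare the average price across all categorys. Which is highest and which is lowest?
SELECT category, AVG(price)
FROM sales
GROUP BY category
ORDER BY AVG(price)

All groups:
  Electronics: 464.79
  Garden: 648.31
  Furniture: 1183.53

Highest: Furniture (1183.53)
Lowest: Electronics (464.79)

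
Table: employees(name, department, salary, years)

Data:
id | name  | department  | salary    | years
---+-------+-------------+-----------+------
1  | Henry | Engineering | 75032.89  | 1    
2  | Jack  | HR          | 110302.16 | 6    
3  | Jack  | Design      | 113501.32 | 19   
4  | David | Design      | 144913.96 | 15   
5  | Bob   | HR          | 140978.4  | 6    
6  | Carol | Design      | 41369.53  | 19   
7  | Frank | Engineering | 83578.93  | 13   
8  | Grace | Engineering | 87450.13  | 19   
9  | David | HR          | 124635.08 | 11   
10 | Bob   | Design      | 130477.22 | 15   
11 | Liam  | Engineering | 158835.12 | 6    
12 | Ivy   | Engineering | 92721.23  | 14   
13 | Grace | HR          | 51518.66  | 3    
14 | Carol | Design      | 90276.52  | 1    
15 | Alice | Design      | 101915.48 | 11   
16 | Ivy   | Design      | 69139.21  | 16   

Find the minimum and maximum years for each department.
SELECT department, MIN(years), MAX(years)
FROM employees
GROUP BY department

Result:
  Design: min=1, max=19
  Engineering: min=1, max=19
  HR: min=3, max=11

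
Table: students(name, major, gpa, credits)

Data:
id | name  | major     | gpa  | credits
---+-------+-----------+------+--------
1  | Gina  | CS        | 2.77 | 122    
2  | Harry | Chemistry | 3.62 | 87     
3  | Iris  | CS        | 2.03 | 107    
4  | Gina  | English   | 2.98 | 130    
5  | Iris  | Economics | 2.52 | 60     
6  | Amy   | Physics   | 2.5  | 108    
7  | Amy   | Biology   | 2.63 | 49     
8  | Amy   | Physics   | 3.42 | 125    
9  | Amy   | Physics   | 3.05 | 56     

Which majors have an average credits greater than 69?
SELECT major, AVG(credits)
FROM students
GROUP BY major
HAVING AVG(credits) > 69

Result:
  CS: avg=114.50
  Chemistry: avg=87.00
  English: avg=130.00
  Physics: avg=96.33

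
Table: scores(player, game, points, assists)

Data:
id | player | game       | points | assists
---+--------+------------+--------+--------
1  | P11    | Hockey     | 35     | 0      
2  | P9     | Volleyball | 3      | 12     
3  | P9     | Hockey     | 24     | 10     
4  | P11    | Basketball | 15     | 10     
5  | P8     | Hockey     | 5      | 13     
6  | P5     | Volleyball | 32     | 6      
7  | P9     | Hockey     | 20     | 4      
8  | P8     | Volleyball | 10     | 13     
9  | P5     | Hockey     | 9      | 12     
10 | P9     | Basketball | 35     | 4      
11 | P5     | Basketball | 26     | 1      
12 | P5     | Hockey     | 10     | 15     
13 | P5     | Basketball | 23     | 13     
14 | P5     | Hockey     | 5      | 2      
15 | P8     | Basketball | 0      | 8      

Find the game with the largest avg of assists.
SELECT game, AVG(assists) as val
FROM scores
GROUP BY game
ORDER BY val DESC
LIMIT 1

Result: Volleyball with avg(assists) = 10.33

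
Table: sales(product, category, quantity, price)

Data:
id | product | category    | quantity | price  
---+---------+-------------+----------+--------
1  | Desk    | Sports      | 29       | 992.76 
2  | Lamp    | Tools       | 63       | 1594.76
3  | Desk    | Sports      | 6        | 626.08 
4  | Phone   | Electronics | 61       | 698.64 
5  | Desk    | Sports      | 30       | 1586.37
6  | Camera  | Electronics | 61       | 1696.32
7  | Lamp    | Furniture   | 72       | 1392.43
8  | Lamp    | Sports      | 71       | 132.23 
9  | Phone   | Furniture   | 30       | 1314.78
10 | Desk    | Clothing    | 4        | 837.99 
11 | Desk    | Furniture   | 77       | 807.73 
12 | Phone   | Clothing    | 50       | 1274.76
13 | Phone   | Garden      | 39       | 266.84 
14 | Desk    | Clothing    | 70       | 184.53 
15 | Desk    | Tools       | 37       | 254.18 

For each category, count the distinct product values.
SELECT category, COUNT(DISTINCT product)
FROM sales
GROUP BY category

Result:
  Clothing: 2 distinct
  Electronics: 2 distinct
  Furniture: 3 distinct
  Garden: 1 distinct
  Sports: 2 distinct
  Tools: 2 distinct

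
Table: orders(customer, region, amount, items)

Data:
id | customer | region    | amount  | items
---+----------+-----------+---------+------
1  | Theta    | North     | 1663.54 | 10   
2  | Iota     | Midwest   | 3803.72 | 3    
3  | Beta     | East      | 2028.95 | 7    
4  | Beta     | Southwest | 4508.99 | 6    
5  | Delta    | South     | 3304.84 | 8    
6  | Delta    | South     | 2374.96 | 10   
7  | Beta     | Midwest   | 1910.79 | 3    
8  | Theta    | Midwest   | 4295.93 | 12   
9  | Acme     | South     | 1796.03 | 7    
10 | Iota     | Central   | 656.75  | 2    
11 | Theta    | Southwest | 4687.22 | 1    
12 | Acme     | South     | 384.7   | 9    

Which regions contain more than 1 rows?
SELECT region, COUNT(*) as cnt
FROM orders
GROUP BY region
HAVING COUNT(*) > 1

Result:
  Midwest: 3
  South: 4
  Southwest: 2

Note: HAVING filters groups after aggregation, WHERE filters rows before.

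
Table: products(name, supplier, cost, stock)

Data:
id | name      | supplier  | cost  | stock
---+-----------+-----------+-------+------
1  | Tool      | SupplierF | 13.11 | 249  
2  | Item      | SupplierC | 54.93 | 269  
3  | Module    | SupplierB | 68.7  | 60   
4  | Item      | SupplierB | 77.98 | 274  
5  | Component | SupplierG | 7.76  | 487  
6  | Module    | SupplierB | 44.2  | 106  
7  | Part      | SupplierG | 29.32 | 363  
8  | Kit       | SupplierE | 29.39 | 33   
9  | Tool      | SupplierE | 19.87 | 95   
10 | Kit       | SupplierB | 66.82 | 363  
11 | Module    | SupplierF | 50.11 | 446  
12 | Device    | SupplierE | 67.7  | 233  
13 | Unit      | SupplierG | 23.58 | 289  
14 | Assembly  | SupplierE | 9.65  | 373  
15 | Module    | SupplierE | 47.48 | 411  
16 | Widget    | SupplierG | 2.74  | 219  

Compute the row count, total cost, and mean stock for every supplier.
SELECT supplier,
       COUNT(*) as cnt,
       SUM(cost) as total_cost,
       AVG(stock) as avg_stock
FROM products
GROUP BY supplier

Result:
  SupplierB: 4 records, 257.70 total cost, 200.75 avg stock
  SupplierC: 1 records, 54.93 total cost, 269.00 avg stock
  SupplierE: 5 records, 174.09 total cost, 229.00 avg stock
  SupplierF: 2 records, 63.22 total cost, 347.50 avg stock
  SupplierG: 4 records, 63.40 total cost, 339.50 avg stock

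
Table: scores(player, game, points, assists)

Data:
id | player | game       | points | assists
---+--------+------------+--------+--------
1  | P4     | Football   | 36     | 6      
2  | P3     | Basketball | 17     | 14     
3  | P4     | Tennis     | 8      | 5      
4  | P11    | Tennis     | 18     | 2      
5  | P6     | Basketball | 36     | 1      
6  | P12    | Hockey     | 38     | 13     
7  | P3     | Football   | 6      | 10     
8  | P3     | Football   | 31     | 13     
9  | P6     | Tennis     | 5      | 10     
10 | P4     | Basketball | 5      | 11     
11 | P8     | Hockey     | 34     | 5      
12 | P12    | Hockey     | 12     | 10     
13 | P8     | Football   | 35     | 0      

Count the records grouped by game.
SELECT game, COUNT(*) as count
FROM scores
GROUP BY game

Result:
  Basketball: 3
  Football: 4
  Hockey: 3
  Tennis: 3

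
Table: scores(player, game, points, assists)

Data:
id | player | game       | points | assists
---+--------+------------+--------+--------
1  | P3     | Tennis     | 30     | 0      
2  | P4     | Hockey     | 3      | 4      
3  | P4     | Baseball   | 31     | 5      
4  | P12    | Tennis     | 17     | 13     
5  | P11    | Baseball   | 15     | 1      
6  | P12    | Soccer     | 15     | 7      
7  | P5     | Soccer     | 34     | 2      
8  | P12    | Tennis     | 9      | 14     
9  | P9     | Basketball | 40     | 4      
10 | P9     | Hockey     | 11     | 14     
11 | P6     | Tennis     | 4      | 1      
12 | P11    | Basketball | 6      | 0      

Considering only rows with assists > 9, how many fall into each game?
SELECT game, COUNT(*)
FROM scores
WHERE assists > 9
GROUP BY game

Note: WHERE filters rows before grouping.

Result:
  Hockey: 1
  Tennis: 2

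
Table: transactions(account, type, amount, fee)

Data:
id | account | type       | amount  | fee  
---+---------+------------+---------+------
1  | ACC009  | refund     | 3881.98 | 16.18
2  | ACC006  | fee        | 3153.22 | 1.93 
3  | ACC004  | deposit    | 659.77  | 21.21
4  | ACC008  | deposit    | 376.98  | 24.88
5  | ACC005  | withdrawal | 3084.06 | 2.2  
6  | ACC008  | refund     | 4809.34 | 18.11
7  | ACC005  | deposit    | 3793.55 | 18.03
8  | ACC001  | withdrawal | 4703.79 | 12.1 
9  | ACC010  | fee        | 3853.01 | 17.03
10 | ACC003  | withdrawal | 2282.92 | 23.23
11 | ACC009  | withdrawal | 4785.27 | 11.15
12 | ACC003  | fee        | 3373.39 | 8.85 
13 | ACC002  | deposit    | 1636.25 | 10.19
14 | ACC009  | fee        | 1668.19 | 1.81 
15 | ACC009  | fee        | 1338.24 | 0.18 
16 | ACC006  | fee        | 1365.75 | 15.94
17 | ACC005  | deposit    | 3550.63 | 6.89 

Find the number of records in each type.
SELECT type, COUNT(*) as count
FROM transactions
GROUP BY type

Result:
  deposit: 5
  fee: 6
  refund: 2
  withdrawal: 4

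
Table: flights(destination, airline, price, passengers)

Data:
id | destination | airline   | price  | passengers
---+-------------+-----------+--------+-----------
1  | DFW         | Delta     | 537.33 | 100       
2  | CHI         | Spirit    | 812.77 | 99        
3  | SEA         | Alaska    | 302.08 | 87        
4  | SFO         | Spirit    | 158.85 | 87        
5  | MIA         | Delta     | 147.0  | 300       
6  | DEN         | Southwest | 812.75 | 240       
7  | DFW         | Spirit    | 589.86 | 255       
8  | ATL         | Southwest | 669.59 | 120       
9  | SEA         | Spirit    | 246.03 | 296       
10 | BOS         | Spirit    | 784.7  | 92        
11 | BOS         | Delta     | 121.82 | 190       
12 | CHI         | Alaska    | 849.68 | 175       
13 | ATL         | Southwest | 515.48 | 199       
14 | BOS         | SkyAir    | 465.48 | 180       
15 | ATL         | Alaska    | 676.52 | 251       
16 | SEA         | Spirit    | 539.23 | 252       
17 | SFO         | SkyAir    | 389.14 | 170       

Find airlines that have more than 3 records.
SELECT airline, COUNT(*) as cnt
FROM flights
GROUP BY airline
HAVING COUNT(*) > 3

Result:
  Spirit: 6

Note: HAVING filters groups after aggregation, WHERE filters rows before.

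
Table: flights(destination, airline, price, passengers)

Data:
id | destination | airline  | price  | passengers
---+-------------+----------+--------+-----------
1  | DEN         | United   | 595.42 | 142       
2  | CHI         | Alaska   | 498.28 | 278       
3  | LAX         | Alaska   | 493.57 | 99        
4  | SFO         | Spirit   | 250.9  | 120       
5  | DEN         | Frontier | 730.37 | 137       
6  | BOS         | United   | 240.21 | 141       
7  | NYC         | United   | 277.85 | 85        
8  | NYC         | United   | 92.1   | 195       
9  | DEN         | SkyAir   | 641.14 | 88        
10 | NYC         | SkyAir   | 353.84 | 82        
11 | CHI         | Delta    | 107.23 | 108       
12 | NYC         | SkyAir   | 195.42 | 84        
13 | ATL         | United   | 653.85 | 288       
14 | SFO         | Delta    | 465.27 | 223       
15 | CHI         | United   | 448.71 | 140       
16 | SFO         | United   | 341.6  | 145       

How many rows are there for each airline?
SELECT airline, COUNT(*) as count
FROM flights
GROUP BY airline

Result:
  Alaska: 2
  Delta: 2
  Frontier: 1
  SkyAir: 3
  Spirit: 1
  United: 7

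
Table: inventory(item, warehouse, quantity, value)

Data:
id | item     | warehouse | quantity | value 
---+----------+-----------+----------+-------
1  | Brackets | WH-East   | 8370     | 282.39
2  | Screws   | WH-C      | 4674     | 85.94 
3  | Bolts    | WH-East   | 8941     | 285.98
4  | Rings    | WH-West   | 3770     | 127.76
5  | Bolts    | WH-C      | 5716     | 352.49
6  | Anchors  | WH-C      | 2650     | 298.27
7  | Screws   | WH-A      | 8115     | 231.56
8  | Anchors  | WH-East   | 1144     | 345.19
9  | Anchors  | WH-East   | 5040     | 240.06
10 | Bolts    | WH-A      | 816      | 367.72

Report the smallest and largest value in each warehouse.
SELECT warehouse, MIN(value), MAX(value)
FROM inventory
GROUP BY warehouse

Result:
  WH-A: min=231.56, max=367.72
  WH-C: min=85.94, max=352.49
  WH-East: min=240.06, max=345.19
  WH-West: min=127.76, max=127.76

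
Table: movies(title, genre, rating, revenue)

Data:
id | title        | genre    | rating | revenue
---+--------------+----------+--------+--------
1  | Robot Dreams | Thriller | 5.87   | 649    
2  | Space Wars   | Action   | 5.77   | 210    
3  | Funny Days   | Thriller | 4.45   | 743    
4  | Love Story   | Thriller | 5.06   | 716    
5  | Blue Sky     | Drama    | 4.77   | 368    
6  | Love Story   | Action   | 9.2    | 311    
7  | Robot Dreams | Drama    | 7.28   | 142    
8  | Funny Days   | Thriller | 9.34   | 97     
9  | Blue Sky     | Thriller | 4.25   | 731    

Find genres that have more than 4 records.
SELECT genre, COUNT(*) as cnt
FROM movies
GROUP BY genre
HAVING COUNT(*) > 4

Result:
  Thriller: 5

Note: HAVING filters groups after aggregation, WHERE filters rows before.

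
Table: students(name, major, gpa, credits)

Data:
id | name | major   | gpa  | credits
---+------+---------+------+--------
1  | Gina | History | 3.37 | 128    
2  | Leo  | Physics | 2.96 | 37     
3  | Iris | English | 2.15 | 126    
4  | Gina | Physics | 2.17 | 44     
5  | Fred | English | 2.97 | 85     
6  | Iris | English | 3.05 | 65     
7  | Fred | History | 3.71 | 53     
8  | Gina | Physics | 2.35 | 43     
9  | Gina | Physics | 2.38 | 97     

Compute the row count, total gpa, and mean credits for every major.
SELECT major,
       COUNT(*) as cnt,
       SUM(gpa) as total_gpa,
       AVG(credits) as avg_credits
FROM students
GROUP BY major

Result:
  English: 3 records, 8.17 total gpa, 92.00 avg credits
  History: 2 records, 7.08 total gpa, 90.50 avg credits
  Physics: 4 records, 9.86 total gpa, 55.25 avg credits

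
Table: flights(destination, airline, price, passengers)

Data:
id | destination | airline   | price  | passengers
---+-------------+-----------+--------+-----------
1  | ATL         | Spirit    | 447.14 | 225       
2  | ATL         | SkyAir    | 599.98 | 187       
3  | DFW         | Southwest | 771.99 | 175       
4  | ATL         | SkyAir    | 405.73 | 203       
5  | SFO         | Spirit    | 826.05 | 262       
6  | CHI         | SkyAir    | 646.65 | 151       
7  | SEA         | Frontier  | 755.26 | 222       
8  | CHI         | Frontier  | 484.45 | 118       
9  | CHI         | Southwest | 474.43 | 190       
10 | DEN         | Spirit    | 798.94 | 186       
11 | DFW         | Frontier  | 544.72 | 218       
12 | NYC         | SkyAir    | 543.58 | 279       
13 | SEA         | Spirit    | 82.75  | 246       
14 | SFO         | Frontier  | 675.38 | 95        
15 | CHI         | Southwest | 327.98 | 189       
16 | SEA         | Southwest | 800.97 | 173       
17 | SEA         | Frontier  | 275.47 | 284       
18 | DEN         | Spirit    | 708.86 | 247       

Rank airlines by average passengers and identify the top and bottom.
SELECT airline, AVG(passengers)
FROM flights
GROUP BY airline
ORDER BY AVG(passengers)

All groups:
  Southwest: 181.75
  Frontier: 187.40
  SkyAir: 205.00
  Spirit: 233.20

Highest: Spirit (233.20)
Lowest: Southwest (181.75)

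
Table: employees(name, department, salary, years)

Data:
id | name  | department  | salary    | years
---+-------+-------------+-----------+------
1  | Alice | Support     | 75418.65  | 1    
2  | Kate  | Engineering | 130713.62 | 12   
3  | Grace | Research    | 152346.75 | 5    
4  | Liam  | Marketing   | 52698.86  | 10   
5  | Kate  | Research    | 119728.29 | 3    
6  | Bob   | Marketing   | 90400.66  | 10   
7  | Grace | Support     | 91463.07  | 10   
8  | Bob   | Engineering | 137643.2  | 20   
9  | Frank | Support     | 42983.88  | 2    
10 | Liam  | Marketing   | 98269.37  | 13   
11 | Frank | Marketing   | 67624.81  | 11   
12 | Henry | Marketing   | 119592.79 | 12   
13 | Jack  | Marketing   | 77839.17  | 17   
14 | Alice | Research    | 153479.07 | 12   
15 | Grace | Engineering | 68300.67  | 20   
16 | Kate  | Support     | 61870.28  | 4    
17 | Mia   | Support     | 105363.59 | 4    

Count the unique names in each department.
SELECT department, COUNT(DISTINCT name)
FROM employees
GROUP BY department

Result:
  Engineering: 3 distinct
  Marketing: 5 distinct
  Research: 3 distinct
  Support: 5 distinct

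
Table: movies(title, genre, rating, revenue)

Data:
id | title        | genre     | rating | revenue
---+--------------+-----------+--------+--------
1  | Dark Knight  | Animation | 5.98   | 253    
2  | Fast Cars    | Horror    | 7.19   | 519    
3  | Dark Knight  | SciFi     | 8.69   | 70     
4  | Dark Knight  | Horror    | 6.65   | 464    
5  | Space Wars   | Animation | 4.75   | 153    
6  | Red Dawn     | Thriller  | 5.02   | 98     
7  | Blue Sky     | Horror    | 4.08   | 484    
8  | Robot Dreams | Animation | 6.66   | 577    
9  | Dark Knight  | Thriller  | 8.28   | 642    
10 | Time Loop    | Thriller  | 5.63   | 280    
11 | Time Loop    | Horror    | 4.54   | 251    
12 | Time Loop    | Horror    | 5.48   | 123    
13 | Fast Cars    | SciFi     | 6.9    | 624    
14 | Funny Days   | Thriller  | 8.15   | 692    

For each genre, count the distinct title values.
SELECT genre, COUNT(DISTINCT title)
FROM movies
GROUP BY genre

Result:
  Animation: 3 distinct
  Horror: 4 distinct
  SciFi: 2 distinct
  Thriller: 4 distinct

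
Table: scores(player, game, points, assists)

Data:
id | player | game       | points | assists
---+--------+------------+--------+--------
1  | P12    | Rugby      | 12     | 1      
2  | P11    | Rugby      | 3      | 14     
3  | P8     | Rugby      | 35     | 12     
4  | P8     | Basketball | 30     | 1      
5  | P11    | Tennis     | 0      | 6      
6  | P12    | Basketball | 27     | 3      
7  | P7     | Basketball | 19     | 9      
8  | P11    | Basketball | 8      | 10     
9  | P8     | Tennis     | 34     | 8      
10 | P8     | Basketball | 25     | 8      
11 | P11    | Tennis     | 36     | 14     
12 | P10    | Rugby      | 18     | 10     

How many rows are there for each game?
SELECT game, COUNT(*) as count
FROM scores
GROUP BY game

Result:
  Basketball: 5
  Rugby: 4
  Tennis: 3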